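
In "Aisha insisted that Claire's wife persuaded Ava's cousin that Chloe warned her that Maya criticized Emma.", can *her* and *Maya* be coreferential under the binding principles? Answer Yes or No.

No

*Maya* is an R-expression; Principle C requires it to be free (not bound by any c-commanding expression).
— her: object of the clause headed by 'warned'; the pronoun c-commands the R-expression — coreference blocked (Principle C).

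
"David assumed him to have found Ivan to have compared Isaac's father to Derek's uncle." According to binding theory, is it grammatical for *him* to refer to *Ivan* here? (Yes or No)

No

*Ivan* is an R-expression; Principle C requires it to be free (not bound by any c-commanding expression).
— him: subject of the clause headed by 'found'; the pronoun c-commands the R-expression — coreference blocked (Principle C).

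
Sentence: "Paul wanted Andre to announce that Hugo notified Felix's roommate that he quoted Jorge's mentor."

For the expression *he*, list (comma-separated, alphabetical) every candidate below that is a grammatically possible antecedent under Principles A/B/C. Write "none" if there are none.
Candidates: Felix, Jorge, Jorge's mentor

*he* is a pronoun; Principle B requires it to be free in its binding domain — the clause headed by 'quoted'.
— Felix: possessor inside the object DP of the clause headed by 'notified'; does not c-command the pronoun — Principle B does not apply; allowed.
— Jorge: possessor inside the object DP of the clause headed by 'quoted'; is c-commanded by the pronoun; coreference would bind this R-expression — blocked (Principle C).
— Jorge's mentor: object of the clause headed by 'quoted'; is c-commanded by the pronoun; coreference would bind this R-expression — blocked (Principle C).

Felix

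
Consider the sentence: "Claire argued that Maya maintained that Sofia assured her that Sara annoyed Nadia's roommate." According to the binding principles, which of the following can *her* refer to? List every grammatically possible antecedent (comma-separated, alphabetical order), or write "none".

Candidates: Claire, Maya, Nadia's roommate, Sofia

*her* is a pronoun; Principle B requires it to be free in its binding domain — the clause headed by 'assured'.
— Claire: subject of the matrix clause; c-commands the pronoun but lies outside its binding domain — allowed.
— Maya: subject of the clause headed by 'maintained'; c-commands the pronoun but lies outside its binding domain — allowed.
— Nadia's roommate: object of the clause headed by 'annoyed'; is c-commanded by the pronoun; coreference would bind this R-expression — blocked (Principle C).
— Sofia: subject of the clause headed by 'assured'; c-commands the pronoun within its binding domain — blocked (Principle B).

Claire, Maya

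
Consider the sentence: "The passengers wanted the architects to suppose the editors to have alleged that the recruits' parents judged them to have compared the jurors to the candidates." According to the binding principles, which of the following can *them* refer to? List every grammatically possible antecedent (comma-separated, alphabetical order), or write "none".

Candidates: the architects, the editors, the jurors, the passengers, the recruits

*them* is a pronoun; Principle B requires it to be free in its binding domain — the clause headed by 'judged'.
— the architects: subject of the clause headed by 'suppose'; c-commands the pronoun but lies outside its binding domain — allowed.
— the editors: subject of the clause headed by 'alleged'; c-commands the pronoun but lies outside its binding domain — allowed.
— the jurors: object of the clause headed by 'compared'; is c-commanded by the pronoun; coreference would bind this R-expression — blocked (Principle C).
— the passengers: subject of the matrix clause; c-commands the pronoun but lies outside its binding domain — allowed.
— the recruits: possessor inside the subject DP of the clause headed by 'judged'; does not c-command the pronoun — Principle B does not apply; allowed.

the architects, the editors, the passengers, the recruits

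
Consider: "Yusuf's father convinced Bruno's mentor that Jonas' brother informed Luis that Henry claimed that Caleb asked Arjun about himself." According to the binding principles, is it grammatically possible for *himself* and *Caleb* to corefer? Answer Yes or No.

*himself* is a reflexive; Principle A requires it to be bound within its binding domain — the clause headed by 'asked'.
— Caleb: subject of the clause headed by 'asked'; c-commands the reflexive within its binding domain — allowed (Principle A).

Yes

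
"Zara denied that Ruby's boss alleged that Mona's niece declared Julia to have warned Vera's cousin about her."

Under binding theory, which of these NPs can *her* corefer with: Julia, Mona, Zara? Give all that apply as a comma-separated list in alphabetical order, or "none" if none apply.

Mona, Zara

*her* is a pronoun; Principle B requires it to be free in its binding domain — the clause headed by 'warned'.
— Julia: subject of the clause headed by 'warned'; c-commands the pronoun within its binding domain — blocked (Principle B).
— Mona: possessor inside the subject DP of the clause headed by 'declared'; does not c-command the pronoun — Principle B does not apply; allowed.
— Zara: subject of the matrix clause; c-commands the pronoun but lies outside its binding domain — allowed.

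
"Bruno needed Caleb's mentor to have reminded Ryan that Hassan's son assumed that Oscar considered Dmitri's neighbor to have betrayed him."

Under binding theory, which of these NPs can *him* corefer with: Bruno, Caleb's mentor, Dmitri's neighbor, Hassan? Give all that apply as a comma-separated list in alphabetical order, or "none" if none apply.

Bruno, Caleb's mentor, Hassan

*him* is a pronoun; Principle B requires it to be free in its binding domain — the clause headed by 'betrayed'.
— Bruno: subject of the matrix clause; c-commands the pronoun but lies outside its binding domain — allowed.
— Caleb's mentor: subject of the clause headed by 'reminded'; c-commands the pronoun but lies outside its binding domain — allowed.
— Dmitri's neighbor: subject of the clause headed by 'betrayed'; c-commands the pronoun within its binding domain — blocked (Principle B).
— Hassan: possessor inside the subject DP of the clause headed by 'assumed'; does not c-command the pronoun — Principle B does not apply; allowed.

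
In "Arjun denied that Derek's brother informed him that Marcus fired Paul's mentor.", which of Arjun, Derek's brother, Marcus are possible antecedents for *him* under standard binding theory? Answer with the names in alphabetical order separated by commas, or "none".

Arjun

*him* is a pronoun; Principle B requires it to be free in its binding domain — the clause headed by 'informed'.
— Arjun: subject of the matrix clause; c-commands the pronoun but lies outside its binding domain — allowed.
— Derek's brother: subject of the clause headed by 'informed'; c-commands the pronoun within its binding domain — blocked (Principle B).
— Marcus: subject of the clause headed by 'fired'; is c-commanded by the pronoun; coreference would bind this R-expression — blocked (Principle C).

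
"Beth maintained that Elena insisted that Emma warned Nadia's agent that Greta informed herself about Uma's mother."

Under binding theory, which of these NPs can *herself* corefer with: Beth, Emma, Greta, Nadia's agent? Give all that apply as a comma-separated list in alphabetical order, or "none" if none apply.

Greta

*herself* is a reflexive; Principle A requires it to be bound within its binding domain — the clause headed by 'informed'.
— Beth: subject of the matrix clause; c-commands the reflexive but lies outside its binding domain — cannot bind it (Principle A).
— Emma: subject of the clause headed by 'warned'; c-commands the reflexive but lies outside its binding domain — cannot bind it (Principle A).
— Greta: subject of the clause headed by 'informed'; c-commands the reflexive within its binding domain — allowed (Principle A).
— Nadia's agent: object of the clause headed by 'warned'; c-commands the reflexive but lies outside its binding domain — cannot bind it (Principle A).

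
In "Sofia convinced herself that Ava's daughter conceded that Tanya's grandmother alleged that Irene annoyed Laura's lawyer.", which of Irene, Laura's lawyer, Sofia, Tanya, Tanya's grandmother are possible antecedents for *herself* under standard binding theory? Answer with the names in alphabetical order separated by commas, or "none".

Sofia

*herself* is a reflexive; Principle A requires it to be bound within its binding domain — the matrix clause.
— Irene: subject of the clause headed by 'annoyed'; does not c-command the reflexive — cannot bind it (Principle A).
— Laura's lawyer: object of the clause headed by 'annoyed'; does not c-command the reflexive — cannot bind it (Principle A).
— Sofia: subject of the matrix clause; c-commands the reflexive within its binding domain — allowed (Principle A).
— Tanya: possessor inside the subject DP of the clause headed by 'alleged'; does not c-command the reflexive — cannot bind it (Principle A).
— Tanya's grandmother: subject of the clause headed by 'alleged'; does not c-command the reflexive — cannot bind it (Principle A).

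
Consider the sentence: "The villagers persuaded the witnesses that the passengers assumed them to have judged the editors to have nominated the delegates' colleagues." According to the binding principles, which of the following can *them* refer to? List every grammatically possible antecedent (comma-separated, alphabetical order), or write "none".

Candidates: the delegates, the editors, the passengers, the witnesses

*them* is a pronoun; Principle B requires it to be free in its binding domain — the clause headed by 'assumed'.
— the delegates: possessor inside the object DP of the clause headed by 'nominated'; is c-commanded by the pronoun; coreference would bind this R-expression — blocked (Principle C).
— the editors: subject of the clause headed by 'nominated'; is c-commanded by the pronoun; coreference would bind this R-expression — blocked (Principle C).
— the passengers: subject of the clause headed by 'assumed'; c-commands the pronoun within its binding domain — blocked (Principle B).
— the witnesses: object of the matrix clause; c-commands the pronoun but lies outside its binding domain — allowed.

the witnesses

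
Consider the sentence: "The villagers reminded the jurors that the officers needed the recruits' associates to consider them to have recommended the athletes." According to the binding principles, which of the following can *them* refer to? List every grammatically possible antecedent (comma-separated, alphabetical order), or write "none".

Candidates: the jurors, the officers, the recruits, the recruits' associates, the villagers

*them* is a pronoun; Principle B requires it to be free in its binding domain — the clause headed by 'consider'.
— the jurors: object of the matrix clause; c-commands the pronoun but lies outside its binding domain — allowed.
— the officers: subject of the clause headed by 'needed'; c-commands the pronoun but lies outside its binding domain — allowed.
— the recruits: possessor inside the subject DP of the clause headed by 'consider'; does not c-command the pronoun — Principle B does not apply; allowed.
— the recruits' associates: subject of the clause headed by 'consider'; c-commands the pronoun within its binding domain — blocked (Principle B).
— the villagers: subject of the matrix clause; c-commands the pronoun but lies outside its binding domain — allowed.

the jurors, the officers, the recruits, the villagers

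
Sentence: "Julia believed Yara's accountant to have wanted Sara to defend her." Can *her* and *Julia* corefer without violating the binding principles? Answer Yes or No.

*Julia* is an R-expression; Principle C requires it to be free (not bound by any c-commanding expression).
— her: object of the clause headed by 'defend'; the pronoun does not c-command the R-expression — coreference allowed.

Yes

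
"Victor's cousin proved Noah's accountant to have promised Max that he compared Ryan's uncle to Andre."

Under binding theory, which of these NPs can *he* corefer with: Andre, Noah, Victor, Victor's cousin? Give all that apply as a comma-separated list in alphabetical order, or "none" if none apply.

*he* is a pronoun; Principle B requires it to be free in its binding domain — the clause headed by 'compared'.
— Andre: second object of the clause headed by 'compared'; is c-commanded by the pronoun; coreference would bind this R-expression — blocked (Principle C).
— Noah: possessor inside the subject DP of the clause headed by 'promised'; does not c-command the pronoun — Principle B does not apply; allowed.
— Victor: possessor inside the subject DP of the matrix clause; does not c-command the pronoun — Principle B does not apply; allowed.
— Victor's cousin: subject of the matrix clause; c-commands the pronoun but lies outside its binding domain — allowed.

Noah, Victor, Victor's cousin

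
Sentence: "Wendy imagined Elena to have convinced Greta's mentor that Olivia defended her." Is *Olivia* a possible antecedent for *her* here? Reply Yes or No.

*her* is a pronoun; Principle B requires it to be free in its binding domain — the clause headed by 'defended'.
— Olivia: subject of the clause headed by 'defended'; c-commands the pronoun within its binding domain — blocked (Principle B).

No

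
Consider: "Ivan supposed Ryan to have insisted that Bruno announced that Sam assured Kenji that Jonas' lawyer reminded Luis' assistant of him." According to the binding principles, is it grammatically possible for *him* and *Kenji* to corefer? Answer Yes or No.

*him* is a pronoun; Principle B requires it to be free in its binding domain — the clause headed by 'reminded'.
— Kenji: object of the clause headed by 'assured'; c-commands the pronoun but lies outside its binding domain — allowed.

Yes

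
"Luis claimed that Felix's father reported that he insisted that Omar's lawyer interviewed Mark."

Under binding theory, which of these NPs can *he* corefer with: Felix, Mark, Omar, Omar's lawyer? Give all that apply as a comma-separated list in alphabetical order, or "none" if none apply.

Felix

*he* is a pronoun; Principle B requires it to be free in its binding domain — the clause headed by 'insisted'.
— Felix: possessor inside the subject DP of the clause headed by 'reported'; does not c-command the pronoun — Principle B does not apply; allowed.
— Mark: object of the clause headed by 'interviewed'; is c-commanded by the pronoun; coreference would bind this R-expression — blocked (Principle C).
— Omar: possessor inside the subject DP of the clause headed by 'interviewed'; is c-commanded by the pronoun; coreference would bind this R-expression — blocked (Principle C).
— Omar's lawyer: subject of the clause headed by 'interviewed'; is c-commanded by the pronoun; coreference would bind this R-expression — blocked (Principle C).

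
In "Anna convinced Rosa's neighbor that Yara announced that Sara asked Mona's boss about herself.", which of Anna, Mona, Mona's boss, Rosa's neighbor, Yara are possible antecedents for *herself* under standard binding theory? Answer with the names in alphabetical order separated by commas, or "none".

Mona's boss

*herself* is a reflexive; Principle A requires it to be bound within its binding domain — the clause headed by 'asked'.
— Anna: subject of the matrix clause; c-commands the reflexive but lies outside its binding domain — cannot bind it (Principle A).
— Mona: possessor inside the object DP of the clause headed by 'asked'; does not c-command the reflexive — cannot bind it (Principle A).
— Mona's boss: object of the clause headed by 'asked'; c-commands the reflexive within its binding domain — allowed (Principle A).
— Rosa's neighbor: object of the matrix clause; c-commands the reflexive but lies outside its binding domain — cannot bind it (Principle A).
— Yara: subject of the clause headed by 'announced'; c-commands the reflexive but lies outside its binding domain — cannot bind it (Principle A).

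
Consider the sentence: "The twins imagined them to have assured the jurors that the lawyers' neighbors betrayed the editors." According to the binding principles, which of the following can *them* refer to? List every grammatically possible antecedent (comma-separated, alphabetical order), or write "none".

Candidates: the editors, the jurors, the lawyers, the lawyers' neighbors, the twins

none

*them* is a pronoun; Principle B requires it to be free in its binding domain — the matrix clause.
— the editors: object of the clause headed by 'betrayed'; is c-commanded by the pronoun; coreference would bind this R-expression — blocked (Principle C).
— the jurors: object of the clause headed by 'assured'; is c-commanded by the pronoun; coreference would bind this R-expression — blocked (Principle C).
— the lawyers: possessor inside the subject DP of the clause headed by 'betrayed'; is c-commanded by the pronoun; coreference would bind this R-expression — blocked (Principle C).
— the lawyers' neighbors: subject of the clause headed by 'betrayed'; is c-commanded by the pronoun; coreference would bind this R-expression — blocked (Principle C).
— the twins: subject of the matrix clause; c-commands the pronoun within its binding domain — blocked (Principle B).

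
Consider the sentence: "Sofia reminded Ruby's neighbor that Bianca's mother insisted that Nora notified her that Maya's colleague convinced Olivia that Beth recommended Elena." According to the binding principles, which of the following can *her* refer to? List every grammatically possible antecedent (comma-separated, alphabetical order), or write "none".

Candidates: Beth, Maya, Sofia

*her* is a pronoun; Principle B requires it to be free in its binding domain — the clause headed by 'notified'.
— Beth: subject of the clause headed by 'recommended'; is c-commanded by the pronoun; coreference would bind this R-expression — blocked (Principle C).
— Maya: possessor inside the subject DP of the clause headed by 'convinced'; is c-commanded by the pronoun; coreference would bind this R-expression — blocked (Principle C).
— Sofia: subject of the matrix clause; c-commands the pronoun but lies outside its binding domain — allowed.

Sofia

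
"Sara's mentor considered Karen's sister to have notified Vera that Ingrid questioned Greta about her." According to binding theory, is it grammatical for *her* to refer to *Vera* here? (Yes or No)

Yes

*Vera* is an R-expression; Principle C requires it to be free (not bound by any c-commanding expression).
— her: second object of the clause headed by 'questioned'; the pronoun does not c-command the R-expression — coreference allowed.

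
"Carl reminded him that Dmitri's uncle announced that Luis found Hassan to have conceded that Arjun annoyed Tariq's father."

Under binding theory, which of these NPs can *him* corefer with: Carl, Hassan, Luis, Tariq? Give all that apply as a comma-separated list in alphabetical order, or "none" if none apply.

none

*him* is a pronoun; Principle B requires it to be free in its binding domain — the matrix clause.
— Carl: subject of the matrix clause; c-commands the pronoun within its binding domain — blocked (Principle B).
— Hassan: subject of the clause headed by 'conceded'; is c-commanded by the pronoun; coreference would bind this R-expression — blocked (Principle C).
— Luis: subject of the clause headed by 'found'; is c-commanded by the pronoun; coreference would bind this R-expression — blocked (Principle C).
— Tariq: possessor inside the object DP of the clause headed by 'annoyed'; is c-commanded by the pronoun; coreference would bind this R-expression — blocked (Principle C).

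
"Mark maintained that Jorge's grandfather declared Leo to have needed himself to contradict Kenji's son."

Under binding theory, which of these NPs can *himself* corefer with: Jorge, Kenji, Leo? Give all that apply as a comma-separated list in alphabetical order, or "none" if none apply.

Leo

*himself* is a reflexive; Principle A requires it to be bound within its binding domain — the clause headed by 'needed'.
— Jorge: possessor inside the subject DP of the clause headed by 'declared'; does not c-command the reflexive — cannot bind it (Principle A).
— Kenji: possessor inside the object DP of the clause headed by 'contradict'; does not c-command the reflexive — cannot bind it (Principle A).
— Leo: subject of the clause headed by 'needed'; c-commands the reflexive within its binding domain — allowed (Principle A).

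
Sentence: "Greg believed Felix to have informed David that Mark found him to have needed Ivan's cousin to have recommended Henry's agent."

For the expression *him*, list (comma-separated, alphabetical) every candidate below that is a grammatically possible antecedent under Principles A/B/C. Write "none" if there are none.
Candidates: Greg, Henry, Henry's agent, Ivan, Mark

Greg

*him* is a pronoun; Principle B requires it to be free in its binding domain — the clause headed by 'found'.
— Greg: subject of the matrix clause; c-commands the pronoun but lies outside its binding domain — allowed.
— Henry: possessor inside the object DP of the clause headed by 'recommended'; is c-commanded by the pronoun; coreference would bind this R-expression — blocked (Principle C).
— Henry's agent: object of the clause headed by 'recommended'; is c-commanded by the pronoun; coreference would bind this R-expression — blocked (Principle C).
— Ivan: possessor inside the subject DP of the clause headed by 'recommended'; is c-commanded by the pronoun; coreference would bind this R-expression — blocked (Principle C).
— Mark: subject of the clause headed by 'found'; c-commands the pronoun within its binding domain — blocked (Principle B).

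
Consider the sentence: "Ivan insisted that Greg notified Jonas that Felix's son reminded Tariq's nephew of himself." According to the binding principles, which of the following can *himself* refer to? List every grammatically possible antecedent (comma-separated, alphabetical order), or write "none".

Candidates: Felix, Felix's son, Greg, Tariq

*himself* is a reflexive; Principle A requires it to be bound within its binding domain — the clause headed by 'reminded'.
— Felix: possessor inside the subject DP of the clause headed by 'reminded'; does not c-command the reflexive — cannot bind it (Principle A).
— Felix's son: subject of the clause headed by 'reminded'; c-commands the reflexive within its binding domain — allowed (Principle A).
— Greg: subject of the clause headed by 'notified'; c-commands the reflexive but lies outside its binding domain — cannot bind it (Principle A).
— Tariq: possessor inside the object DP of the clause headed by 'reminded'; does not c-command the reflexive — cannot bind it (Principle A).

Felix's son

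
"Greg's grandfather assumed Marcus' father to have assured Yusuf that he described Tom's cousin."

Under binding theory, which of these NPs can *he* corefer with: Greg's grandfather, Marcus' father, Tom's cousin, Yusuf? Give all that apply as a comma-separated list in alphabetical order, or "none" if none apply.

*he* is a pronoun; Principle B requires it to be free in its binding domain — the clause headed by 'described'.
— Greg's grandfather: subject of the matrix clause; c-commands the pronoun but lies outside its binding domain — allowed.
— Marcus' father: subject of the clause headed by 'assured'; c-commands the pronoun but lies outside its binding domain — allowed.
— Tom's cousin: object of the clause headed by 'described'; is c-commanded by the pronoun; coreference would bind this R-expression — blocked (Principle C).
— Yusuf: object of the clause headed by 'assured'; c-commands the pronoun but lies outside its binding domain — allowed.

Greg's grandfather, Marcus' father, Yusuf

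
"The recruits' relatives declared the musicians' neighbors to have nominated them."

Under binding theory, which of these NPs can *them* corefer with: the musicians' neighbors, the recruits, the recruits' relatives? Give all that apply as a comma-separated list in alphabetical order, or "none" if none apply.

*them* is a pronoun; Principle B requires it to be free in its binding domain — the clause headed by 'nominated'.
— the musicians' neighbors: subject of the clause headed by 'nominated'; c-commands the pronoun within its binding domain — blocked (Principle B).
— the recruits: possessor inside the subject DP of the matrix clause; does not c-command the pronoun — Principle B does not apply; allowed.
— the recruits' relatives: subject of the matrix clause; c-commands the pronoun but lies outside its binding domain — allowed.

the recruits, the recruits' relatives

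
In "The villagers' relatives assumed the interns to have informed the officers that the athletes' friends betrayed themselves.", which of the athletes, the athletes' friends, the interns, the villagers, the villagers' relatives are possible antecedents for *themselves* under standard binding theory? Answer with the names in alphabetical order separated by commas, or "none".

*themselves* is a reflexive; Principle A requires it to be bound within its binding domain — the clause headed by 'betrayed'.
— the athletes: possessor inside the subject DP of the clause headed by 'betrayed'; does not c-command the reflexive — cannot bind it (Principle A).
— the athletes' friends: subject of the clause headed by 'betrayed'; c-commands the reflexive within its binding domain — allowed (Principle A).
— the interns: subject of the clause headed by 'informed'; c-commands the reflexive but lies outside its binding domain — cannot bind it (Principle A).
— the villagers: possessor inside the subject DP of the matrix clause; does not c-command the reflexive — cannot bind it (Principle A).
— the villagers' relatives: subject of the matrix clause; c-commands the reflexive but lies outside its binding domain — cannot bind it (Principle A).

the athletes' friends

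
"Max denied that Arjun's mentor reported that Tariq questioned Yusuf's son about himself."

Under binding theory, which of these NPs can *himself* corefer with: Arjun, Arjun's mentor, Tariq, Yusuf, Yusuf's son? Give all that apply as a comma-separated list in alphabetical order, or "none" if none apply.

*himself* is a reflexive; Principle A requires it to be bound within its binding domain — the clause headed by 'questioned'.
— Arjun: possessor inside the subject DP of the clause headed by 'reported'; does not c-command the reflexive — cannot bind it (Principle A).
— Arjun's mentor: subject of the clause headed by 'reported'; c-commands the reflexive but lies outside its binding domain — cannot bind it (Principle A).
— Tariq: subject of the clause headed by 'questioned'; c-commands the reflexive within its binding domain — allowed (Principle A).
— Yusuf: possessor inside the object DP of the clause headed by 'questioned'; does not c-command the reflexive — cannot bind it (Principle A).
— Yusuf's son: object of the clause headed by 'questioned'; c-commands the reflexive within its binding domain — allowed (Principle A).

Tariq, Yusuf's son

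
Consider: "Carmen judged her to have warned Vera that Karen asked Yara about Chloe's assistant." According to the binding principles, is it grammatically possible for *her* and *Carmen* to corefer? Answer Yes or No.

*her* is a pronoun; Principle B requires it to be free in its binding domain — the matrix clause.
— Carmen: subject of the matrix clause; c-commands the pronoun within its binding domain — blocked (Principle B).

No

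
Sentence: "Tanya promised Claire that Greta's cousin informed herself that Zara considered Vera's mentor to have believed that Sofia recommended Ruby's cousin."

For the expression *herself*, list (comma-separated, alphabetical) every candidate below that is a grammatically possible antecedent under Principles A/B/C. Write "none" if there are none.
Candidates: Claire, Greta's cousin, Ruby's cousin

*herself* is a reflexive; Principle A requires it to be bound within its binding domain — the clause headed by 'informed'.
— Claire: object of the matrix clause; c-commands the reflexive but lies outside its binding domain — cannot bind it (Principle A).
— Greta's cousin: subject of the clause headed by 'informed'; c-commands the reflexive within its binding domain — allowed (Principle A).
— Ruby's cousin: object of the clause headed by 'recommended'; does not c-command the reflexive — cannot bind it (Principle A).

Greta's cousin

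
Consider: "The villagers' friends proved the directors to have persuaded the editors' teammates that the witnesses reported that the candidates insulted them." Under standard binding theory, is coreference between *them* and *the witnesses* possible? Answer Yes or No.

*the witnesses* is an R-expression; Principle C requires it to be free (not bound by any c-commanding expression).
— them: object of the clause headed by 'insulted'; the pronoun does not c-command the R-expression — coreference allowed.

Yes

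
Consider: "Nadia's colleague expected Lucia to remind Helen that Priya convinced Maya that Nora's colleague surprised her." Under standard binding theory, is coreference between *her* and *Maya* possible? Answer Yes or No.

Yes

*Maya* is an R-expression; Principle C requires it to be free (not bound by any c-commanding expression).
— her: object of the clause headed by 'surprised'; the pronoun does not c-command the R-expression — coreference allowed.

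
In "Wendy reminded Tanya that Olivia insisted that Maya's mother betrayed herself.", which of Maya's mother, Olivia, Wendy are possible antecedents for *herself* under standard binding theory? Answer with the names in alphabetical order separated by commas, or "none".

Maya's mother

*herself* is a reflexive; Principle A requires it to be bound within its binding domain — the clause headed by 'betrayed'.
— Maya's mother: subject of the clause headed by 'betrayed'; c-commands the reflexive within its binding domain — allowed (Principle A).
— Olivia: subject of the clause headed by 'insisted'; c-commands the reflexive but lies outside its binding domain — cannot bind it (Principle A).
— Wendy: subject of the matrix clause; c-commands the reflexive but lies outside its binding domain — cannot bind it (Principle A).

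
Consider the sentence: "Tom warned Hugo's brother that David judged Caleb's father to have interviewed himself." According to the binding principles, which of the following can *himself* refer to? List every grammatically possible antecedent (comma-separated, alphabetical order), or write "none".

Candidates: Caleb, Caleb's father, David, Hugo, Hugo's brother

Caleb's father

*himself* is a reflexive; Principle A requires it to be bound within its binding domain — the clause headed by 'interviewed'.
— Caleb: possessor inside the subject DP of the clause headed by 'interviewed'; does not c-command the reflexive — cannot bind it (Principle A).
— Caleb's father: subject of the clause headed by 'interviewed'; c-commands the reflexive within its binding domain — allowed (Principle A).
— David: subject of the clause headed by 'judged'; c-commands the reflexive but lies outside its binding domain — cannot bind it (Principle A).
— Hugo: possessor inside the object DP of the matrix clause; does not c-command the reflexive — cannot bind it (Principle A).
— Hugo's brother: object of the matrix clause; c-commands the reflexive but lies outside its binding domain — cannot bind it (Principle A).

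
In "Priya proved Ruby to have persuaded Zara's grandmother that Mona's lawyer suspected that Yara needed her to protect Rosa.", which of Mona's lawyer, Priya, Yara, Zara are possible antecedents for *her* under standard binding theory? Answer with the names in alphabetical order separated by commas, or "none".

*her* is a pronoun; Principle B requires it to be free in its binding domain — the clause headed by 'needed'.
— Mona's lawyer: subject of the clause headed by 'suspected'; c-commands the pronoun but lies outside its binding domain — allowed.
— Priya: subject of the matrix clause; c-commands the pronoun but lies outside its binding domain — allowed.
— Yara: subject of the clause headed by 'needed'; c-commands the pronoun within its binding domain — blocked (Principle B).
— Zara: possessor inside the object DP of the clause headed by 'persuaded'; does not c-command the pronoun — Principle B does not apply; allowed.

Mona's lawyer, Priya, Zara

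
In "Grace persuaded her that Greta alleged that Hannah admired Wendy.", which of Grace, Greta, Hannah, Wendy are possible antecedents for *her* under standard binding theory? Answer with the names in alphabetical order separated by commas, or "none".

*her* is a pronoun; Principle B requires it to be free in its binding domain — the matrix clause.
— Grace: subject of the matrix clause; c-commands the pronoun within its binding domain — blocked (Principle B).
— Greta: subject of the clause headed by 'alleged'; is c-commanded by the pronoun; coreference would bind this R-expression — blocked (Principle C).
— Hannah: subject of the clause headed by 'admired'; is c-commanded by the pronoun; coreference would bind this R-expression — blocked (Principle C).
— Wendy: object of the clause headed by 'admired'; is c-commanded by the pronoun; coreference would bind this R-expression — blocked (Principle C).

none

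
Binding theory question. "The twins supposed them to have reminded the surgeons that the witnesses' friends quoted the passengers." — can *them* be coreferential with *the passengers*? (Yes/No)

No

*them* is a pronoun; Principle B requires it to be free in its binding domain — the matrix clause.
— the passengers: object of the clause headed by 'quoted'; is c-commanded by the pronoun; coreference would bind this R-expression — blocked (Principle C).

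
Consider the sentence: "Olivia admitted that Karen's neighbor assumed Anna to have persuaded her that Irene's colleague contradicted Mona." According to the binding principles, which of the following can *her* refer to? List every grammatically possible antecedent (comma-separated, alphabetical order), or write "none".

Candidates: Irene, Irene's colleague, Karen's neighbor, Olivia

*her* is a pronoun; Principle B requires it to be free in its binding domain — the clause headed by 'persuaded'.
— Irene: possessor inside the subject DP of the clause headed by 'contradicted'; is c-commanded by the pronoun; coreference would bind this R-expression — blocked (Principle C).
— Irene's colleague: subject of the clause headed by 'contradicted'; is c-commanded by the pronoun; coreference would bind this R-expression — blocked (Principle C).
— Karen's neighbor: subject of the clause headed by 'assumed'; c-commands the pronoun but lies outside its binding domain — allowed.
— Olivia: subject of the matrix clause; c-commands the pronoun but lies outside its binding domain — allowed.

Karen's neighbor, Olivia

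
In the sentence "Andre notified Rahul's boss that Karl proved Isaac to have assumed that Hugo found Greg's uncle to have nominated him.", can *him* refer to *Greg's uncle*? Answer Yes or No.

No

*him* is a pronoun; Principle B requires it to be free in its binding domain — the clause headed by 'nominated'.
— Greg's uncle: subject of the clause headed by 'nominated'; c-commands the pronoun within its binding domain — blocked (Principle B).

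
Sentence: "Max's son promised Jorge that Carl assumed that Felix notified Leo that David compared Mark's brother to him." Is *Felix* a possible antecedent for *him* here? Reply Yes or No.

Yes

*him* is a pronoun; Principle B requires it to be free in its binding domain — the clause headed by 'compared'.
— Felix: subject of the clause headed by 'notified'; c-commands the pronoun but lies outside its binding domain — allowed.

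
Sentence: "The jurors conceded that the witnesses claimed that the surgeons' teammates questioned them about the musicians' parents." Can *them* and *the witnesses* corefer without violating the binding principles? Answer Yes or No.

*the witnesses* is an R-expression; Principle C requires it to be free (not bound by any c-commanding expression).
— them: object of the clause headed by 'questioned'; the pronoun does not c-command the R-expression — coreference allowed.

Yes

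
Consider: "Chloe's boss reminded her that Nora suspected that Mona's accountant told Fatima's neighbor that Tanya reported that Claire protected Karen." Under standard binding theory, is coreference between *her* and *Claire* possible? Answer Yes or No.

*Claire* is an R-expression; Principle C requires it to be free (not bound by any c-commanding expression).
— her: object of the matrix clause; the pronoun c-commands the R-expression — coreference blocked (Principle C).

No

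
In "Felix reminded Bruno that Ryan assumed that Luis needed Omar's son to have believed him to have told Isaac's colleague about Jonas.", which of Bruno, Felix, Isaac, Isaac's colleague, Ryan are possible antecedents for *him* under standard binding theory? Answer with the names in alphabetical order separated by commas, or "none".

Bruno, Felix, Ryan

*him* is a pronoun; Principle B requires it to be free in its binding domain — the clause headed by 'believed'.
— Bruno: object of the matrix clause; c-commands the pronoun but lies outside its binding domain — allowed.
— Felix: subject of the matrix clause; c-commands the pronoun but lies outside its binding domain — allowed.
— Isaac: possessor inside the object DP of the clause headed by 'told'; is c-commanded by the pronoun; coreference would bind this R-expression — blocked (Principle C).
— Isaac's colleague: object of the clause headed by 'told'; is c-commanded by the pronoun; coreference would bind this R-expression — blocked (Principle C).
— Ryan: subject of the clause headed by 'assumed'; c-commands the pronoun but lies outside its binding domain — allowed.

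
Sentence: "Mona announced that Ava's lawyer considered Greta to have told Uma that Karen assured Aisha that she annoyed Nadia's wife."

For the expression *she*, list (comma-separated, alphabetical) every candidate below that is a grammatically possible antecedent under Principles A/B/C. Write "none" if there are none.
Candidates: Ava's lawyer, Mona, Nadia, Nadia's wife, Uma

*she* is a pronoun; Principle B requires it to be free in its binding domain — the clause headed by 'annoyed'.
— Ava's lawyer: subject of the clause headed by 'considered'; c-commands the pronoun but lies outside its binding domain — allowed.
— Mona: subject of the matrix clause; c-commands the pronoun but lies outside its binding domain — allowed.
— Nadia: possessor inside the object DP of the clause headed by 'annoyed'; is c-commanded by the pronoun; coreference would bind this R-expression — blocked (Principle C).
— Nadia's wife: object of the clause headed by 'annoyed'; is c-commanded by the pronoun; coreference would bind this R-expression — blocked (Principle C).
— Uma: object of the clause headed by 'told'; c-commands the pronoun but lies outside its binding domain — allowed.

Ava's lawyer, Mona, Uma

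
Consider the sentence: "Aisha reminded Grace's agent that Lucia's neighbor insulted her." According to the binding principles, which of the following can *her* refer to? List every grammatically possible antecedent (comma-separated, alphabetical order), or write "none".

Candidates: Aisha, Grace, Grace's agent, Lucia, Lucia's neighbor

*her* is a pronoun; Principle B requires it to be free in its binding domain — the clause headed by 'insulted'.
— Aisha: subject of the matrix clause; c-commands the pronoun but lies outside its binding domain — allowed.
— Grace: possessor inside the object DP of the matrix clause; does not c-command the pronoun — Principle B does not apply; allowed.
— Grace's agent: object of the matrix clause; c-commands the pronoun but lies outside its binding domain — allowed.
— Lucia: possessor inside the subject DP of the clause headed by 'insulted'; does not c-command the pronoun — Principle B does not apply; allowed.
— Lucia's neighbor: subject of the clause headed by 'insulted'; c-commands the pronoun within its binding domain — blocked (Principle B).

Aisha, Grace, Grace's agent, Lucia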